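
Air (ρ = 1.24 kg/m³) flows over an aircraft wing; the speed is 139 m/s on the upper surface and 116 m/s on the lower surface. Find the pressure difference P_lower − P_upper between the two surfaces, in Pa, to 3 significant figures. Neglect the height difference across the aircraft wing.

Bernoulli (same height): P_lower − P_upper = ½ρ(v_upper² − v_lower²).
ΔP = ½·1.24·(139² − 116²) = 3640 Pa.

ΔP ≈ 3640 Pa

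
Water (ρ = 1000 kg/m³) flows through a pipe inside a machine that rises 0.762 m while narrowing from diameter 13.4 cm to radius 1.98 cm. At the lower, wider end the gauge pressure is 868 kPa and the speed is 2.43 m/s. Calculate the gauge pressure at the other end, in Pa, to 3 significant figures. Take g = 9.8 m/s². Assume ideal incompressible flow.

P₂ ≈ 476000 Pa

By continuity, v₂ = v₁·A₁/A₂ = 2.43·(141/12.3) = 27.8 m/s.
Applying Bernoulli between the two ends and solving for P₂: P₂ = P₁ + ½ρ(v₁² − v₂²) − ρgΔh.
P₂ = 868000 + ½·1000·(2.43² − 27.8²) − 1000·9.8·(+0.762) = 868000 + (-384000) − (7470) = 476000 Pa.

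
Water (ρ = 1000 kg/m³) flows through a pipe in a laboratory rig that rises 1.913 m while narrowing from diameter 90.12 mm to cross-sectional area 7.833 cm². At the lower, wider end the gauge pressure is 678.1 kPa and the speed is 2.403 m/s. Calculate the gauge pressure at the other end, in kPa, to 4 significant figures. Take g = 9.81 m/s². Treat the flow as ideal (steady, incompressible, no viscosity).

470.8 kPa

By continuity, v₂ = v₁·A₁/A₂ = 2.403·(63.79/7.833) = 19.57 m/s.
Bernoulli: P₁ + ½ρv₁² + ρg h₁ = P₂ + ½ρv₂² + ρg h₂, so P₂ = P₁ + ½ρ(v₁² − v₂²) − ρg(h₂ − h₁).
P₂ = 678100 + ½·1000·(2.403² − 19.57²) − 1000·9.81·(+1.913) = 678100 + (-188600) − (18770) = 470800 Pa.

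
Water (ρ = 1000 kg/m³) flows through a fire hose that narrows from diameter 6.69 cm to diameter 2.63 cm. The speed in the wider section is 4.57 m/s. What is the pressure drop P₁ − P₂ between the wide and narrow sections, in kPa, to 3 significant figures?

Mass conservation (A₁v₁ = A₂v₂) gives v₂ = 4.57 × 35.2/5.43 = 29.6 m/s.
The pipe is horizontal, so Bernoulli reduces to P₁ + ½ρv₁² = P₂ + ½ρv₂².
P₁ − P₂ = ½·1000·(29.6² − 4.57²) = ½·1000·854 = 427000 Pa.

ΔP ≈ 427 kPa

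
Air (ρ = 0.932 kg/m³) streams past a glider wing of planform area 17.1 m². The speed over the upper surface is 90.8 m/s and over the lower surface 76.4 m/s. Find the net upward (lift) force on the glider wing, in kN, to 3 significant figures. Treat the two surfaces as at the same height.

From P + ½ρv² = const at equal height, P_low − P_up = ½ρ(v_up² − v_low²).
ΔP = ½·0.932·(90.8² − 76.4²) = 1120 Pa.
Lift = ΔP · A = 1120 × 17.1 = 19200 N.

F ≈ 19.2 kN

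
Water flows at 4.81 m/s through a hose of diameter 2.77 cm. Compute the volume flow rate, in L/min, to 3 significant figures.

Q = A·v = 0.000603 m² × 4.81 m/s = 0.00290 m³/s.
Converting: 0.00290 m³/s × 60000 = 174 L/min.

Q ≈ 174 L/min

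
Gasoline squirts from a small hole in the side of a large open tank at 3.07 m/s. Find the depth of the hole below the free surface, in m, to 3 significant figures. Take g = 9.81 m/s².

Inverting v = √(2gh) gives h = v² / 2g.
h = 3.07²/(2·9.81) = 9.42/19.62 = 0.480 m.

h ≈ 0.480 m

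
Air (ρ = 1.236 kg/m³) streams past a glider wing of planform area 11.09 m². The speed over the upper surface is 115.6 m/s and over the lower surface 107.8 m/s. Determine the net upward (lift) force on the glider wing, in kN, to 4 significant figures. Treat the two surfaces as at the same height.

With equal heights on the two surfaces, Bernoulli gives P_lower − P_upper = ½ρ(v_upper² − v_lower²).
ΔP = ½·1.236·(115.6² − 107.8²) = 1077 Pa.
Lift = ΔP · A = 1077 × 11.09 = 11940 N.

11.94 kN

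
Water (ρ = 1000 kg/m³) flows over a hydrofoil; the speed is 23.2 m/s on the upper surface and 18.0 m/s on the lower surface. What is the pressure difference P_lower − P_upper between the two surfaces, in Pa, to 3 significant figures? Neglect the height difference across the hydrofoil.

ΔP ≈ 107000 Pa

With negligible Δh, P + ½ρv² is constant, so P_low − P_up = ½ρ(v_up² − v_low²).
ΔP = ½·1000·(23.2² − 18.0²) = 107000 Pa.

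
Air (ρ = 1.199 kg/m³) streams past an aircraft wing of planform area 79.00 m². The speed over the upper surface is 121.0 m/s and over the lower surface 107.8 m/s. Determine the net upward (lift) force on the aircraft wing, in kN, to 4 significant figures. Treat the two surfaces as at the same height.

F ≈ 143.0 kN

With equal heights on the two surfaces, Bernoulli gives P_lower − P_upper = ½ρ(v_upper² − v_lower²).
ΔP = ½·1.199·(121.0² − 107.8²) = 1811 Pa.
Lift = ΔP · A = 1811 × 79.00 = 143000 N.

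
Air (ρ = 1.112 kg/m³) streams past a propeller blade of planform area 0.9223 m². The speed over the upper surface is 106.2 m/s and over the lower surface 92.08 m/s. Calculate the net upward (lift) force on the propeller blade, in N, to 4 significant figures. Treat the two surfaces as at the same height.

From P + ½ρv² = const at equal height, P_low − P_up = ½ρ(v_up² − v_low²).
ΔP = ½·1.112·(106.2² − 92.08²) = 1557 Pa.
Lift = ΔP · A = 1557 × 0.9223 = 1436 N.

F = 1436 N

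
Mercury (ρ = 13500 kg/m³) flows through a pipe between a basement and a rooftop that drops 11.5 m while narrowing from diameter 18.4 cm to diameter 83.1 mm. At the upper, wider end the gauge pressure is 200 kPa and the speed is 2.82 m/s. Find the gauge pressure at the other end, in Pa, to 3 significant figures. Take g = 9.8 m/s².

485000 Pa

Continuity gives A₁v₁ = A₂v₂, so v₂ = (266 cm²)/(54.2 cm²) × 2.82 m/s = 13.8 m/s.
Bernoulli: P₁ + ½ρv₁² + ρg h₁ = P₂ + ½ρv₂² + ρg h₂, so P₂ = P₁ + ½ρ(v₁² − v₂²) − ρg(h₂ − h₁).
P₂ = 200000 + ½·13500·(2.82² − 13.8²) − 13500·9.8·(−11.5) = 200000 + (-1240000) − (-1520000) = 485000 Pa.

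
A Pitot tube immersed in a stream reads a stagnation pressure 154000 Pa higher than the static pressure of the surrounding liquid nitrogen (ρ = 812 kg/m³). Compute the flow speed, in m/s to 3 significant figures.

v ≈ 19.5 m/s

Bernoulli between the free stream and the stagnation point: ½ρv² = P_stag − P_static.
v = √(2ΔP/ρ) = √(2·154000/812) = 19.5 m/s.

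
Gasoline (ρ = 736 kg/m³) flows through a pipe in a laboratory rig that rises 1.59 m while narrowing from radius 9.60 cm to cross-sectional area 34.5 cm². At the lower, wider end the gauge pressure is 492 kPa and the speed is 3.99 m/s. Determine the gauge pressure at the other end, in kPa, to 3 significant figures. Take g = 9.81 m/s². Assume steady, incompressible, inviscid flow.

The volume flow rate is constant, so v₂ = (A₁/A₂)v₁ = (290/34.5)·3.99 = 33.5 m/s.
Energy conservation along the streamline gives P₂ = P₁ − ½ρ(v₂² − v₁²) − ρg(h₂ − h₁).
P₂ = 492000 + ½·736·(3.99² − 33.5²) − 736·9.81·(+1.59) = 492000 + (-407000) − (11500) = 73800 Pa.

P₂ ≈ 73.8 kPa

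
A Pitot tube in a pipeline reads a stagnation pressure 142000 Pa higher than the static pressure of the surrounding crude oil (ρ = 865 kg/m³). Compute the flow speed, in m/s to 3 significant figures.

v = 18.1 m/s

The dynamic pressure equals the rise in static pressure at the stagnation point: ΔP = ½ρv².
v = √(2ΔP/ρ) = √(2·142000/865) = 18.1 m/s.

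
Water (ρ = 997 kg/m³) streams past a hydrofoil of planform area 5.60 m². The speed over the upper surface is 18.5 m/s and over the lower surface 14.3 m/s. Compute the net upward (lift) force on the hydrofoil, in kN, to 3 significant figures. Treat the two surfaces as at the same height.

F ≈ 385 kN

The faster flow above has the lower pressure; Bernoulli (same height) gives ΔP = ½ρ(v_up² − v_low²).
ΔP = ½·997·(18.5² − 14.3²) = 68700 Pa.
Lift = ΔP · A = 68700 × 5.60 = 385000 N.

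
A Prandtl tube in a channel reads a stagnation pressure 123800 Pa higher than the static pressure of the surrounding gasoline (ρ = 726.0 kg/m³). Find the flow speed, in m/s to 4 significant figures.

Bernoulli between the free stream and the stagnation point: ½ρv² = P_stag − P_static.
v = √(2ΔP/ρ) = √(2·123800/726.0) = 18.47 m/s.

v = 18.47 m/s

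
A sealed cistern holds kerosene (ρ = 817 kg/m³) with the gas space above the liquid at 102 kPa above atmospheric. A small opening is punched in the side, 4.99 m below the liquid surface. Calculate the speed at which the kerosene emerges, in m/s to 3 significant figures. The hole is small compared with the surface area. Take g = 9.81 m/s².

Take point 1 at the surface (v₁ ≈ 0) and point 2 at the hole (at atmospheric pressure). Bernoulli: P₁ + ρg h = P_atm + ½ρv₂².
With P₁ − P_atm = 102000 Pa, v₂ = √(2gh + 2ΔP/ρ) = √(2·9.81·4.99 + 2·102000/817) = 18.6 m/s.

v ≈ 18.6 m/s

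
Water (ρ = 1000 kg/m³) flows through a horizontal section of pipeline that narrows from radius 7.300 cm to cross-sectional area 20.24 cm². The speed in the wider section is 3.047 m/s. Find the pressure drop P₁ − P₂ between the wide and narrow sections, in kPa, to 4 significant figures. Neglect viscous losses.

313.0 kPa

Continuity gives A₁v₁ = A₂v₂, so v₂ = (167.4 cm²)/(20.24 cm²) × 3.047 m/s = 25.20 m/s.
Bernoulli (h₁ = h₂): P₁ − P₂ = ½ρ(v₂² − v₁²).
P₁ − P₂ = ½·1000·(25.20² − 3.047²) = ½·1000·625.9 = 313000 Pa.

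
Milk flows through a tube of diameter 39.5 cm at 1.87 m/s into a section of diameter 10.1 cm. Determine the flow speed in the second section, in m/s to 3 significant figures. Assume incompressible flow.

By continuity, v₂ = v₁·A₁/A₂ = 1.87·(1230/80.1) = 28.6 m/s.

28.6 m/s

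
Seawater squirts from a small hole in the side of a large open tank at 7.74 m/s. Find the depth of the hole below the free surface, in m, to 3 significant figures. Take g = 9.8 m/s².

h ≈ 3.06 m

Inverting v = √(2gh) gives h = v² / 2g.
h = 7.74²/(2·9.8) = 59.9/19.60 = 3.06 m.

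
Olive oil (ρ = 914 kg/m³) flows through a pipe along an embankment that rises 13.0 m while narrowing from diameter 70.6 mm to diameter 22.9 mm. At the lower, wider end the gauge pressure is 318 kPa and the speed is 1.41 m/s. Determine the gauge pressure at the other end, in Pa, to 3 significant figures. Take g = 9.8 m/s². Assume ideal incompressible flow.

The volume flow rate is constant, so v₂ = (A₁/A₂)v₁ = (39.1/4.12)·1.41 = 13.4 m/s.
Energy conservation along the streamline gives P₂ = P₁ − ½ρ(v₂² − v₁²) − ρg(h₂ − h₁).
P₂ = 318000 + ½·914·(1.41² − 13.4²) − 914·9.8·(+13.0) = 318000 + (-81200) − (116000) = 120000 Pa.

P₂ = 120000 Pa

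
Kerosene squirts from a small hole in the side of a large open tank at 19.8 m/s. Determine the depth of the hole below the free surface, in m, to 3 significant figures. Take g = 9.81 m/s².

h ≈ 20.0 m

Torricelli: v = √(2gh), so h = v²/(2g).
h = 19.8²/(2·9.81) = 392/19.62 = 20.0 m.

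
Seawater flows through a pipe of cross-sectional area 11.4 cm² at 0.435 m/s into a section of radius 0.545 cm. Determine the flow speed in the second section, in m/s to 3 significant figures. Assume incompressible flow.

v₂ ≈ 5.31 m/s

The volume flow rate is constant, so v₂ = (A₁/A₂)v₁ = (11.4/0.933)·0.435 = 5.31 m/s.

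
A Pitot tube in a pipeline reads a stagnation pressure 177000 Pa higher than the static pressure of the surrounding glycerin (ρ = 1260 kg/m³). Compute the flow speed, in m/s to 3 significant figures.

The dynamic pressure equals the rise in static pressure at the stagnation point: ΔP = ½ρv².
v = √(2ΔP/ρ) = √(2·177000/1260) = 16.8 m/s.

16.8 m/s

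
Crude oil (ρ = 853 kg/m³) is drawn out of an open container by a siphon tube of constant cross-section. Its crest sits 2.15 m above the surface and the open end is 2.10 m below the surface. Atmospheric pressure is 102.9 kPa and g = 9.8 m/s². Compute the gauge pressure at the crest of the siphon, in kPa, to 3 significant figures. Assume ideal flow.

The outlet speed comes from Torricelli: v = √(2g·2.10) = 6.42 m/s.
Continuity keeps v the same throughout the tube; from surface to crest, P_atm + 0 = P_top + ½ρv² + ρg·h_top.
P_top = 102900 − ½·853·6.42² − 853·9.8·2.15 = 67400 Pa. So P_gauge = P_top − P_atm = -35500 Pa.

P_gauge ≈ -35.5 kPa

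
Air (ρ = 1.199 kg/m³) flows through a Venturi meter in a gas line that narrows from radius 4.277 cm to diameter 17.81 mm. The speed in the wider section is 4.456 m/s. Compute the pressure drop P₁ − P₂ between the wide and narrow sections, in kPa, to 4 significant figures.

Continuity gives A₁v₁ = A₂v₂, so v₂ = (57.47 cm²)/(2.491 cm²) × 4.456 m/s = 102.8 m/s.
The pipe is horizontal, so Bernoulli reduces to P₁ + ½ρv₁² = P₂ + ½ρv₂².
P₁ − P₂ = ½·1.199·(102.8² − 4.456²) = ½·1.199·10550 = 6322 Pa.

ΔP = 6.322 kPa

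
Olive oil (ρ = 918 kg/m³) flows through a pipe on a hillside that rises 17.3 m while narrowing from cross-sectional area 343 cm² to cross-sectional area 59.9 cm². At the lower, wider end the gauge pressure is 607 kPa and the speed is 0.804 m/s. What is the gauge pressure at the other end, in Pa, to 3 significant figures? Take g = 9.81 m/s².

P₂ ≈ 442000 Pa

Continuity gives A₁v₁ = A₂v₂, so v₂ = (343 cm²)/(59.9 cm²) × 0.804 m/s = 4.60 m/s.
Bernoulli: P₁ + ½ρv₁² + ρg h₁ = P₂ + ½ρv₂² + ρg h₂, so P₂ = P₁ + ½ρ(v₁² − v₂²) − ρg(h₂ − h₁).
P₂ = 607000 + ½·918·(0.804² − 4.60²) − 918·9.81·(+17.3) = 607000 + (-9430) − (156000) = 442000 Pa.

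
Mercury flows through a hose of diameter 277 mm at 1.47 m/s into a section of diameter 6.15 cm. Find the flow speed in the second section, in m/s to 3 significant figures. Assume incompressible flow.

By continuity, v₂ = v₁·A₁/A₂ = 1.47·(603/29.7) = 29.8 m/s.

29.8 m/s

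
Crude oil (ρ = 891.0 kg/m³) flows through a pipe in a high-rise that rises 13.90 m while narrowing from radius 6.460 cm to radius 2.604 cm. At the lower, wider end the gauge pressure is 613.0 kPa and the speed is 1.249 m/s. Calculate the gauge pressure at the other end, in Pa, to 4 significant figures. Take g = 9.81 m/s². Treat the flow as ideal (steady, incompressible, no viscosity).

By continuity, v₂ = v₁·A₁/A₂ = 1.249·(131.1/21.30) = 7.687 m/s.
Energy conservation along the streamline gives P₂ = P₁ − ½ρ(v₂² − v₁²) − ρg(h₂ − h₁).
P₂ = 613000 + ½·891.0·(1.249² − 7.687²) − 891.0·9.81·(+13.90) = 613000 + (-25630) − (121500) = 465900 Pa.

P₂ ≈ 465900 Pa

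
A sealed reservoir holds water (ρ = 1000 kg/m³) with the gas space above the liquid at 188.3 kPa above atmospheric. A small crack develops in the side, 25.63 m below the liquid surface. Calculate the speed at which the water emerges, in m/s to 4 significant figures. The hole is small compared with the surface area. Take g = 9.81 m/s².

Take point 1 at the surface (v₁ ≈ 0) and point 2 at the hole (at atmospheric pressure). Bernoulli: P₁ + ρg h = P_atm + ½ρv₂².
With P₁ − P_atm = 188300 Pa, v₂ = √(2gh + 2ΔP/ρ) = √(2·9.81·25.63 + 2·188300/1000) = 29.66 m/s.

v = 29.66 m/s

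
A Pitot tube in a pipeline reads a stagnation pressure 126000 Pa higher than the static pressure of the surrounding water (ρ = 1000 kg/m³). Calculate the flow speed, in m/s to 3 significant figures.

v ≈ 15.9 m/s

Bernoulli between the free stream and the stagnation point: ½ρv² = P_stag − P_static.
v = √(2ΔP/ρ) = √(2·126000/1000) = 15.9 m/s.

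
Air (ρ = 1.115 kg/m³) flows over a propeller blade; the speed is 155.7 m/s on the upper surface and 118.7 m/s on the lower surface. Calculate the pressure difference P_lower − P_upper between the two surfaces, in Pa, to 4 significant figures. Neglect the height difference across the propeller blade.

ΔP ≈ 5660 Pa

Bernoulli (same height): P_lower − P_upper = ½ρ(v_upper² − v_lower²).
ΔP = ½·1.115·(155.7² − 118.7²) = 5660 Pa.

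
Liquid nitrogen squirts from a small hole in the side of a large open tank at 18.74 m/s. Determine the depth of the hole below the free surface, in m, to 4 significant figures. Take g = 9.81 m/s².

Inverting v = √(2gh) gives h = v² / 2g.
h = 18.74²/(2·9.81) = 351.2/19.62 = 17.90 m.

h = 17.90 m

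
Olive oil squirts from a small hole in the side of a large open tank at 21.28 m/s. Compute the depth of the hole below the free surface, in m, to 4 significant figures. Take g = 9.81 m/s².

Torricelli: v = √(2gh), so h = v²/(2g).
h = 21.28²/(2·9.81) = 452.8/19.62 = 23.08 m.

h = 23.08 m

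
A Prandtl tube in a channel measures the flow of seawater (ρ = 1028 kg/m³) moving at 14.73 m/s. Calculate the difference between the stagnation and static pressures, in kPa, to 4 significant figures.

ΔP ≈ 111.5 kPa

Bernoulli between the free stream and the stagnation point: ½ρv² = P_stag − P_static.
ΔP = ½·1028·14.73² = 111500 Pa.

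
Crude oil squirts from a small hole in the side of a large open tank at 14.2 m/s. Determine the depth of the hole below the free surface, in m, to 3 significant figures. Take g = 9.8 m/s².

h ≈ 10.3 m

Torricelli: v = √(2gh), so h = v²/(2g).
h = 14.2²/(2·9.8) = 202/19.60 = 10.3 m.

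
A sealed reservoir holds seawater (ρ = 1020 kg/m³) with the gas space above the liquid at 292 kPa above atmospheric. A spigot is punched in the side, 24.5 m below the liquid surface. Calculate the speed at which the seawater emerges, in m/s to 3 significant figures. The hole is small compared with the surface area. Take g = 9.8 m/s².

Take point 1 at the surface (v₁ ≈ 0) and point 2 at the hole (at atmospheric pressure). Bernoulli: P₁ + ρg h = P_atm + ½ρv₂².
With P₁ − P_atm = 292000 Pa, v₂ = √(2gh + 2ΔP/ρ) = √(2·9.8·24.5 + 2·292000/1020) = 32.4 m/s.

v ≈ 32.4 m/s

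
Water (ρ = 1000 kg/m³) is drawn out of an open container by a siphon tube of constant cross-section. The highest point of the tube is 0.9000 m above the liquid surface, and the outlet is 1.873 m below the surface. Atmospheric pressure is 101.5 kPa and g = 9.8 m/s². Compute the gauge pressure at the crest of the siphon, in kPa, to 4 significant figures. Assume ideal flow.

-27.18 kPa

Bernoulli surface→outlet gives ½v² = g·h_out, so v = √(2·9.8·1.873) = 6.059 m/s.
With constant cross-section the crest speed equals v; applying Bernoulli from the surface up to the crest, P_top = P_atm − ½ρv² − ρg·h_top.
P_top = 101500 − ½·1000·6.059² − 1000·9.8·0.9000 = 74320 Pa. So P_gauge = P_top − P_atm = -27180 Pa.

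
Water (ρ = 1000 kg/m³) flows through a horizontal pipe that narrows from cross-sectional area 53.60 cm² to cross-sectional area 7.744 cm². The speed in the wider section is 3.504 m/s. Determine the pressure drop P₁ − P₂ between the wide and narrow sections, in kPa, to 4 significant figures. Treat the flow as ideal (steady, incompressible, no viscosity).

ΔP = 288.0 kPa

By continuity, v₂ = v₁·A₁/A₂ = 3.504·(53.60/7.744) = 24.25 m/s.
With no height change, Bernoulli's equation is P₁ + ½ρv₁² = P₂ + ½ρv₂².
P₁ − P₂ = ½·1000·(24.25² − 3.504²) = ½·1000·575.9 = 288000 Pa.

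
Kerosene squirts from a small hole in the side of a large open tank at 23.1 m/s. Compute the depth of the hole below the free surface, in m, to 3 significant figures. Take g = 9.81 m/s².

Torricelli: v = √(2gh), so h = v²/(2g).
h = 23.1²/(2·9.81) = 534/19.62 = 27.2 m.

27.2 m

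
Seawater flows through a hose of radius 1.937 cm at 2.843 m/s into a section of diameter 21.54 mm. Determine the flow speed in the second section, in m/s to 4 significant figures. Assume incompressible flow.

v₂ = 9.196 m/s

Continuity gives A₁v₁ = A₂v₂, so v₂ = (11.79 cm²)/(3.644 cm²) × 2.843 m/s = 9.196 m/s.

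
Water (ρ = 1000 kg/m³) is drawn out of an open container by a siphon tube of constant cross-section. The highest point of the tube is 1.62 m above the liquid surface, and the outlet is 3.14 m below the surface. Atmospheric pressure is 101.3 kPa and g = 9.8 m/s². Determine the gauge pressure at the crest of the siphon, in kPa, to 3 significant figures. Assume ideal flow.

-46.6 kPa

The outlet speed comes from Torricelli: v = √(2g·3.14) = 7.84 m/s.
The bore is uniform, so the speed at the crest is the same v. Bernoulli surface→crest: P_atm = P_top + ½ρv² + ρg·h_top.
P_top = 101300 − ½·1000·7.84² − 1000·9.8·1.62 = 54700 Pa. So P_gauge = P_top − P_atm = -46600 Pa.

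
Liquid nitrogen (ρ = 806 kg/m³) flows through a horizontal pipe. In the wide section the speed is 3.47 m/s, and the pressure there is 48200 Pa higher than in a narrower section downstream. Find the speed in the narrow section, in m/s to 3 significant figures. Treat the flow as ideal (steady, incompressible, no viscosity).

v₂ ≈ 11.5 m/s

With h₁ = h₂, rearranging Bernoulli gives v₂ = √(v₁² + 2ΔP/ρ).
v₂ = √(3.47² + 2·48200/806) = √(12.0 + 120) = 11.5 m/s.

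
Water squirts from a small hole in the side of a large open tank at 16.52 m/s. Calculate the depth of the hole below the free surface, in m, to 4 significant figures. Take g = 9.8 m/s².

h = 13.92 m

Torricelli: v = √(2gh), so h = v²/(2g).
h = 16.52²/(2·9.8) = 272.9/19.60 = 13.92 m.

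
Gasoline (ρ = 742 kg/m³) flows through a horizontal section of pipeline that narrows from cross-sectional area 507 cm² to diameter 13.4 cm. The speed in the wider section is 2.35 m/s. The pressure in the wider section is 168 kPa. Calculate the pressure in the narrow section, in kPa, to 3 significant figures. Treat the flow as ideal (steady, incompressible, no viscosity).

By continuity, v₂ = v₁·A₁/A₂ = 2.35·(507/141) = 8.45 m/s.
Bernoulli (h₁ = h₂): P₁ − P₂ = ½ρ(v₂² − v₁²).
P₂ = P₁ − ½ρ(v₂² − v₁²) = 168000 − ½·742·(8.45² − 2.35²) = 168000 − 24400 = 144000 Pa.

P₂ ≈ 144 kPa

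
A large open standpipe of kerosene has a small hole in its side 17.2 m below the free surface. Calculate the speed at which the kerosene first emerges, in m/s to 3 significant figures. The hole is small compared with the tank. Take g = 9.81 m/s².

18.4 m/s

Torricelli's result v = √(2gh) gives v = √(2·9.81·17.2) = 18.4 m/s.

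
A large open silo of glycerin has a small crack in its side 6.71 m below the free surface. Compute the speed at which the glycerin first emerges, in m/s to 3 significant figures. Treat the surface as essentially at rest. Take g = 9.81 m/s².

With the surface at rest and both surface and jet at atmospheric pressure, Bernoulli gives ρg h = ½ρv², so v = √(2gh) = √(2·9.81·6.71) = 11.5 m/s.

v ≈ 11.5 m/s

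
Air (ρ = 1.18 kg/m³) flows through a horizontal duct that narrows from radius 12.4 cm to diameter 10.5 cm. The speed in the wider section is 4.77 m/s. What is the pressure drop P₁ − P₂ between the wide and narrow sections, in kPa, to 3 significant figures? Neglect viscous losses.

0.404 kPa

By continuity, v₂ = v₁·A₁/A₂ = 4.77·(483/86.6) = 26.6 m/s.
With no height change, Bernoulli's equation is P₁ + ½ρv₁² = P₂ + ½ρv₂².
P₁ − P₂ = ½·1.18·(26.6² − 4.77²) = ½·1.18·685 = 404 Pa.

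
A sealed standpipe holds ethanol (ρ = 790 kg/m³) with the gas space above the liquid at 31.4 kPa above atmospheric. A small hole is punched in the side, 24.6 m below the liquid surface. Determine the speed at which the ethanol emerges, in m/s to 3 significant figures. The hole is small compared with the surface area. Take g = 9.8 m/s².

v ≈ 23.7 m/s

Take point 1 at the surface (v₁ ≈ 0) and point 2 at the hole (at atmospheric pressure). Bernoulli: P₁ + ρg h = P_atm + ½ρv₂².
With P₁ − P_atm = 31400 Pa, v₂ = √(2gh + 2ΔP/ρ) = √(2·9.8·24.6 + 2·31400/790) = 23.7 m/s.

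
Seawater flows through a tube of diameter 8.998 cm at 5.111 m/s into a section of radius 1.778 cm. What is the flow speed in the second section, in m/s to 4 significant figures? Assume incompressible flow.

By continuity, v₂ = v₁·A₁/A₂ = 5.111·(63.59/9.931) = 32.72 m/s.

v₂ ≈ 32.72 m/s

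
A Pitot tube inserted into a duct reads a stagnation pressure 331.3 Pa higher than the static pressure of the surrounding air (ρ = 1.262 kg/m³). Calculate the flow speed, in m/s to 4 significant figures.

v ≈ 22.91 m/s

Bernoulli between the free stream and the stagnation point: ½ρv² = P_stag − P_static.
v = √(2ΔP/ρ) = √(2·331.3/1.262) = 22.91 m/s.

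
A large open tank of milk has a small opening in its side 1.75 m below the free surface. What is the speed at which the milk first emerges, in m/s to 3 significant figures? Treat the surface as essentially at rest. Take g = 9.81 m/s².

5.86 m/s

Torricelli's result v = √(2gh) gives v = √(2·9.81·1.75) = 5.86 m/s.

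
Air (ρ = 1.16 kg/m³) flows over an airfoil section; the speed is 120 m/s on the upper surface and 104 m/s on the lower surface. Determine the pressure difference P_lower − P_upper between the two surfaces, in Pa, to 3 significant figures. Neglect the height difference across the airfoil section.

ΔP = 2080 Pa

Bernoulli (same height): P_lower − P_upper = ½ρ(v_upper² − v_lower²).
ΔP = ½·1.16·(120² − 104²) = 2080 Pa.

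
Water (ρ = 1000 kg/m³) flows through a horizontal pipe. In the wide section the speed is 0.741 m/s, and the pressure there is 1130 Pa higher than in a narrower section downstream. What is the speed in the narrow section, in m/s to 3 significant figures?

v₂ ≈ 1.68 m/s

Horizontal Bernoulli: P₁ + ½ρv₁² = P₂ + ½ρv₂², so v₂² = v₁² + 2(P₁ − P₂)/ρ.
v₂ = √(0.741² + 2·1130/1000) = √(0.549 + 2.26) = 1.68 m/s.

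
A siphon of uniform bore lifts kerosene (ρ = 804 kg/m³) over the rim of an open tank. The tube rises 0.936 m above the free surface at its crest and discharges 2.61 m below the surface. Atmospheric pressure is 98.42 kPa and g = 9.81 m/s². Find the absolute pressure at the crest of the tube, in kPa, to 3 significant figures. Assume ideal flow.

P_top ≈ 70.5 kPa

Bernoulli surface→outlet gives ½v² = g·h_out, so v = √(2·9.81·2.61) = 7.16 m/s.
Continuity keeps v the same throughout the tube; from surface to crest, P_atm + 0 = P_top + ½ρv² + ρg·h_top.
P_top = 98420 − ½·804·7.16² − 804·9.81·0.936 = 70500 Pa.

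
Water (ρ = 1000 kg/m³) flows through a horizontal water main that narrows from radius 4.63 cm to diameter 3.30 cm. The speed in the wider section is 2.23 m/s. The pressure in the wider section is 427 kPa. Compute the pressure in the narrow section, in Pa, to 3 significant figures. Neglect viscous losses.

Mass conservation (A₁v₁ = A₂v₂) gives v₂ = 2.23 × 67.3/8.55 = 17.6 m/s.
The pipe is horizontal, so Bernoulli reduces to P₁ + ½ρv₁² = P₂ + ½ρv₂².
P₂ = P₁ − ½ρ(v₂² − v₁²) = 427000 − ½·1000·(17.6² − 2.23²) = 427000 − 152000 = 275000 Pa.

P₂ ≈ 275000 Pa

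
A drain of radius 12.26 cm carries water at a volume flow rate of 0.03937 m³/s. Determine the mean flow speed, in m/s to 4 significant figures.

0.8337 m/s

Q = 0.03937 m³/s = 0.03937 m³/s.
v = Q/A = 0.03937 / 0.04722 = 0.8337 m/s.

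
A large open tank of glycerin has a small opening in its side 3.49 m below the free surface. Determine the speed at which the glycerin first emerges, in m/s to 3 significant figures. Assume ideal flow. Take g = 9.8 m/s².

v ≈ 8.27 m/s

With the surface at rest and both surface and jet at atmospheric pressure, Bernoulli gives ρg h = ½ρv², so v = √(2gh) = √(2·9.8·3.49) = 8.27 m/s.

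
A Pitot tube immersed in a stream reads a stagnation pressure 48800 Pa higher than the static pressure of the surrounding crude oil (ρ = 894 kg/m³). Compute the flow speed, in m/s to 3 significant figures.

v = 10.4 m/s

Bernoulli between the free stream and the stagnation point: ½ρv² = P_stag − P_static.
v = √(2ΔP/ρ) = √(2·48800/894) = 10.4 m/s.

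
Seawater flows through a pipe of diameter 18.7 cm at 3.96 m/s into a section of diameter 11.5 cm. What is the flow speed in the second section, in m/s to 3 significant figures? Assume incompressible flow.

v₂ = 10.5 m/s

By continuity, v₂ = v₁·A₁/A₂ = 3.96·(275/104) = 10.5 m/s.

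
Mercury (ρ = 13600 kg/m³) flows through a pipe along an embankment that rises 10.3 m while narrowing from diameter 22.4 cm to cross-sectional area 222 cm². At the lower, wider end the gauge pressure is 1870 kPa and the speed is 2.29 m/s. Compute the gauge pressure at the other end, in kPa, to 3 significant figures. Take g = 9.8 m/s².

The volume flow rate is constant, so v₂ = (A₁/A₂)v₁ = (394/222)·2.29 = 4.07 m/s.
Bernoulli: P₁ + ½ρv₁² + ρg h₁ = P₂ + ½ρv₂² + ρg h₂, so P₂ = P₁ + ½ρ(v₁² − v₂²) − ρg(h₂ − h₁).
P₂ = 1870000 + ½·13600·(2.29² − 4.07²) − 13600·9.8·(+10.3) = 1870000 + (-76700) − (1370000) = 421000 Pa.

P₂ ≈ 421 kPa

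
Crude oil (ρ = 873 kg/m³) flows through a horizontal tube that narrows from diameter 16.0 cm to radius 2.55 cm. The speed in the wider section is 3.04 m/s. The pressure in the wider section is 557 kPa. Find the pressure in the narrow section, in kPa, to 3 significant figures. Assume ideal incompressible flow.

P₂ ≈ 170 kPa

By continuity, v₂ = v₁·A₁/A₂ = 3.04·(201/20.4) = 29.9 m/s.
Bernoulli (h₁ = h₂): P₁ − P₂ = ½ρ(v₂² − v₁²).
P₂ = P₁ − ½ρ(v₂² − v₁²) = 557000 − ½·873·(29.9² − 3.04²) = 557000 − 387000 = 170000 Pa.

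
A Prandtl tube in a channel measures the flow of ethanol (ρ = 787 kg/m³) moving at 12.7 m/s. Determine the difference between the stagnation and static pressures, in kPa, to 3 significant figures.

The dynamic pressure equals the rise in static pressure at the stagnation point: ΔP = ½ρv².
ΔP = ½·787·12.7² = 63500 Pa.

ΔP = 63.5 kPa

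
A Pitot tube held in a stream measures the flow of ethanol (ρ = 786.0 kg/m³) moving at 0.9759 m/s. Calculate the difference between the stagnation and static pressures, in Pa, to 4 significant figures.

374.3 Pa

Bernoulli between the free stream and the stagnation point: ½ρv² = P_stag − P_static.
ΔP = ½·786.0·0.9759² = 374.3 Pa.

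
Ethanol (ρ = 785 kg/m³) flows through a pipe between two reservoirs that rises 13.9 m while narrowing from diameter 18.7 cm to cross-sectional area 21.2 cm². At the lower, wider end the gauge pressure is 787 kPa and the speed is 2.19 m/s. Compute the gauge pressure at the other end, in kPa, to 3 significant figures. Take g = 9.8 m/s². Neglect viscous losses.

P₂ ≈ 366 kPa

Continuity gives A₁v₁ = A₂v₂, so v₂ = (275 cm²)/(21.2 cm²) × 2.19 m/s = 28.4 m/s.
Energy conservation along the streamline gives P₂ = P₁ − ½ρ(v₂² − v₁²) − ρg(h₂ − h₁).
P₂ = 787000 + ½·785·(2.19² − 28.4²) − 785·9.8·(+13.9) = 787000 + (-314000) − (107000) = 366000 Pa.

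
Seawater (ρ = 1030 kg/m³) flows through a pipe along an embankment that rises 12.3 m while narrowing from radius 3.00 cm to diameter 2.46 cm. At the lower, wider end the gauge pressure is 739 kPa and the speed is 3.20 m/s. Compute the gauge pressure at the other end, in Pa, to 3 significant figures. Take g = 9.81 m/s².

Mass conservation (A₁v₁ = A₂v₂) gives v₂ = 3.20 × 28.3/4.75 = 19.0 m/s.
Bernoulli: P₁ + ½ρv₁² + ρg h₁ = P₂ + ½ρv₂² + ρg h₂, so P₂ = P₁ + ½ρ(v₁² − v₂²) − ρg(h₂ − h₁).
P₂ = 739000 + ½·1030·(3.20² − 19.0²) − 1030·9.81·(+12.3) = 739000 + (-181000) − (124000) = 433000 Pa.

P₂ = 433000 Pa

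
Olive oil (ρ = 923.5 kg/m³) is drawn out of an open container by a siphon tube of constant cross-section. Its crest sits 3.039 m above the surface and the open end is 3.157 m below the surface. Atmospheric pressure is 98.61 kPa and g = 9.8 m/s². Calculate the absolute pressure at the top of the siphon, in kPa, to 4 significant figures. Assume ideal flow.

P_top ≈ 42.53 kPa

Bernoulli surface→outlet gives ½v² = g·h_out, so v = √(2·9.8·3.157) = 7.866 m/s.
The bore is uniform, so the speed at the crest is the same v. Bernoulli surface→crest: P_atm = P_top + ½ρv² + ρg·h_top.
P_top = 98610 − ½·923.5·7.866² − 923.5·9.8·3.039 = 42530 Pa.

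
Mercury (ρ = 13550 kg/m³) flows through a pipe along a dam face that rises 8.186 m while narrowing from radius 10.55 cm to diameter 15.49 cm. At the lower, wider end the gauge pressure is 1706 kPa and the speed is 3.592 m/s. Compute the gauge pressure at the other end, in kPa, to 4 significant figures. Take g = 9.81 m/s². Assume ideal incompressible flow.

P₂ ≈ 404.3 kPa

By continuity, v₂ = v₁·A₁/A₂ = 3.592·(349.7/188.4) = 6.665 m/s.
Applying Bernoulli between the two ends and solving for P₂: P₂ = P₁ + ½ρ(v₁² − v₂²) − ρgΔh.
P₂ = 1706000 + ½·13550·(3.592² − 6.665²) − 13550·9.81·(+8.186) = 1706000 + (-213500) − (1088000) = 404300 Pa.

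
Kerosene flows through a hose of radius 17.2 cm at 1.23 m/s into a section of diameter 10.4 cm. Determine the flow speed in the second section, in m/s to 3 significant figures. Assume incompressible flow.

Continuity gives A₁v₁ = A₂v₂, so v₂ = (929 cm²)/(84.9 cm²) × 1.23 m/s = 13.5 m/s.

13.5 m/s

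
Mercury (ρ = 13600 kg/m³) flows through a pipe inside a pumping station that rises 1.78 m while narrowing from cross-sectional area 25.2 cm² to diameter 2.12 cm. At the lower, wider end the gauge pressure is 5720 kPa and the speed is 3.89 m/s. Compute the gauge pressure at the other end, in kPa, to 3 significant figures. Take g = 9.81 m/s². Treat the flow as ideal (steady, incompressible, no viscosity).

P₂ ≈ 341 kPa

The volume flow rate is constant, so v₂ = (A₁/A₂)v₁ = (25.2/3.53)·3.89 = 27.8 m/s.
Applying Bernoulli between the two ends and solving for P₂: P₂ = P₁ + ½ρ(v₁² − v₂²) − ρgΔh.
P₂ = 5720000 + ½·13600·(3.89² − 27.8²) − 13600·9.81·(+1.78) = 5720000 + (-5140000) − (237000) = 341000 Pa.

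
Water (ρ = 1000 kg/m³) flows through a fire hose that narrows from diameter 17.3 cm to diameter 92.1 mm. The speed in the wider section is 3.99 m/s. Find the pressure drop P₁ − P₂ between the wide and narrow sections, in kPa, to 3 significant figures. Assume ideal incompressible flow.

The volume flow rate is constant, so v₂ = (A₁/A₂)v₁ = (235/66.6)·3.99 = 14.1 m/s.
Along the horizontal streamline, P + ½ρv² is constant.
P₁ − P₂ = ½·1000·(14.1² − 3.99²) = ½·1000·182 = 91100 Pa.

ΔP = 91.1 kPa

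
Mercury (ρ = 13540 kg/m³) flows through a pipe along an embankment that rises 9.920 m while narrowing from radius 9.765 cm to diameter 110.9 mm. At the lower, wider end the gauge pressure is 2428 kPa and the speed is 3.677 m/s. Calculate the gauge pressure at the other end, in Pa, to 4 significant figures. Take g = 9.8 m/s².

P₂ = 322900 Pa

By continuity, v₂ = v₁·A₁/A₂ = 3.677·(299.6/96.59) = 11.40 m/s.
Bernoulli: P₁ + ½ρv₁² + ρg h₁ = P₂ + ½ρv₂² + ρg h₂, so P₂ = P₁ + ½ρ(v₁² − v₂²) − ρg(h₂ − h₁).
P₂ = 2428000 + ½·13540·(3.677² − 11.40²) − 13540·9.8·(+9.920) = 2428000 + (-788800) − (1316000) = 322900 Pa.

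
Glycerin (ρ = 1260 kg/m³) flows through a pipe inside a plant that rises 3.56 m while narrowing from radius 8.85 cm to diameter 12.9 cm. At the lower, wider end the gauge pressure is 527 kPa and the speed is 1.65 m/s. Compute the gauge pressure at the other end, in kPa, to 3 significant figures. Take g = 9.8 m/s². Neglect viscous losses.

P₂ = 479 kPa

By continuity, v₂ = v₁·A₁/A₂ = 1.65·(246/131) = 3.11 m/s.
Energy conservation along the streamline gives P₂ = P₁ − ½ρ(v₂² − v₁²) − ρg(h₂ − h₁).
P₂ = 527000 + ½·1260·(1.65² − 3.11²) − 1260·9.8·(+3.56) = 527000 + (-4360) − (44000) = 479000 Pa.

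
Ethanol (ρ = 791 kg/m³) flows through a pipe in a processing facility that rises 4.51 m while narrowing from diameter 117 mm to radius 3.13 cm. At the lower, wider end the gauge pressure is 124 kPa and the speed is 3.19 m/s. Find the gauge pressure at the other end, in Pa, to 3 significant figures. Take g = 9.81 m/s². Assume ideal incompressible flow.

P₂ = 43900 Pa

By continuity, v₂ = v₁·A₁/A₂ = 3.19·(108/30.8) = 11.1 m/s.
Applying Bernoulli between the two ends and solving for P₂: P₂ = P₁ + ½ρ(v₁² − v₂²) − ρgΔh.
P₂ = 124000 + ½·791·(3.19² − 11.1²) − 791·9.81·(+4.51) = 124000 + (-45100) − (35000) = 43900 Pa.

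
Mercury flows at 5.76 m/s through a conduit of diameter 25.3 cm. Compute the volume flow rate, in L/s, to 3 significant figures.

Q = A·v = 0.0503 m² × 5.76 m/s = 0.290 m³/s.
Converting: 0.290 m³/s × 1000 = 290 L/s.

Q ≈ 290 L/s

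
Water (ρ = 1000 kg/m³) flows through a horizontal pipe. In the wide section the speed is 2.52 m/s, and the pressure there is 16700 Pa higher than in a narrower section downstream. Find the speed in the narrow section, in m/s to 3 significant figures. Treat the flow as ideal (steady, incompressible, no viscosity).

6.30 m/s

Horizontal Bernoulli: P₁ + ½ρv₁² = P₂ + ½ρv₂², so v₂² = v₁² + 2(P₁ − P₂)/ρ.
v₂ = √(2.52² + 2·16700/1000) = √(6.35 + 33.4) = 6.30 m/s.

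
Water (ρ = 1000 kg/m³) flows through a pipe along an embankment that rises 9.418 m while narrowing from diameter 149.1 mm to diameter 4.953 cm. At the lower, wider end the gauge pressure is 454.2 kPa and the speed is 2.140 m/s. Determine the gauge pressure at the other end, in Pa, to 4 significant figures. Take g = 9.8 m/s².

P₂ = 176200 Pa

The volume flow rate is constant, so v₂ = (A₁/A₂)v₁ = (174.6/19.27)·2.140 = 19.39 m/s.
Energy conservation along the streamline gives P₂ = P₁ − ½ρ(v₂² − v₁²) − ρg(h₂ − h₁).
P₂ = 454200 + ½·1000·(2.140² − 19.39²) − 1000·9.8·(+9.418) = 454200 + (-185700) − (92300) = 176200 Pa.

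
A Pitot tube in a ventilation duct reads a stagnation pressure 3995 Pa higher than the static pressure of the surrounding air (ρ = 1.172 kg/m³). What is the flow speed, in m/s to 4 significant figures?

v ≈ 82.57 m/s

The dynamic pressure equals the rise in static pressure at the stagnation point: ΔP = ½ρv².
v = √(2ΔP/ρ) = √(2·3995/1.172) = 82.57 m/s.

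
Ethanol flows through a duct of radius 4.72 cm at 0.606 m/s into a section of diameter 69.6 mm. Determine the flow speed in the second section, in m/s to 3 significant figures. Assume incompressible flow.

By continuity, v₂ = v₁·A₁/A₂ = 0.606·(70.0/38.0) = 1.11 m/s.

v₂ = 1.11 m/s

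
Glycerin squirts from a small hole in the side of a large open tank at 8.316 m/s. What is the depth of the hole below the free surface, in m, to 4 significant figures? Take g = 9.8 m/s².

For a small hole in a large open tank, ½v² = gh, giving h = v²/(2g).
h = 8.316²/(2·9.8) = 69.16/19.60 = 3.528 m.

h = 3.528 m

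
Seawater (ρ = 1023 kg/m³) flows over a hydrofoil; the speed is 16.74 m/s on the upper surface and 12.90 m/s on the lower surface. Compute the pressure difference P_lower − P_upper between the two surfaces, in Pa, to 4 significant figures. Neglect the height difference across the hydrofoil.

Bernoulli (same height): P_lower − P_upper = ½ρ(v_upper² − v_lower²).
ΔP = ½·1023·(16.74² − 12.90²) = 58220 Pa.

ΔP = 58220 Pa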